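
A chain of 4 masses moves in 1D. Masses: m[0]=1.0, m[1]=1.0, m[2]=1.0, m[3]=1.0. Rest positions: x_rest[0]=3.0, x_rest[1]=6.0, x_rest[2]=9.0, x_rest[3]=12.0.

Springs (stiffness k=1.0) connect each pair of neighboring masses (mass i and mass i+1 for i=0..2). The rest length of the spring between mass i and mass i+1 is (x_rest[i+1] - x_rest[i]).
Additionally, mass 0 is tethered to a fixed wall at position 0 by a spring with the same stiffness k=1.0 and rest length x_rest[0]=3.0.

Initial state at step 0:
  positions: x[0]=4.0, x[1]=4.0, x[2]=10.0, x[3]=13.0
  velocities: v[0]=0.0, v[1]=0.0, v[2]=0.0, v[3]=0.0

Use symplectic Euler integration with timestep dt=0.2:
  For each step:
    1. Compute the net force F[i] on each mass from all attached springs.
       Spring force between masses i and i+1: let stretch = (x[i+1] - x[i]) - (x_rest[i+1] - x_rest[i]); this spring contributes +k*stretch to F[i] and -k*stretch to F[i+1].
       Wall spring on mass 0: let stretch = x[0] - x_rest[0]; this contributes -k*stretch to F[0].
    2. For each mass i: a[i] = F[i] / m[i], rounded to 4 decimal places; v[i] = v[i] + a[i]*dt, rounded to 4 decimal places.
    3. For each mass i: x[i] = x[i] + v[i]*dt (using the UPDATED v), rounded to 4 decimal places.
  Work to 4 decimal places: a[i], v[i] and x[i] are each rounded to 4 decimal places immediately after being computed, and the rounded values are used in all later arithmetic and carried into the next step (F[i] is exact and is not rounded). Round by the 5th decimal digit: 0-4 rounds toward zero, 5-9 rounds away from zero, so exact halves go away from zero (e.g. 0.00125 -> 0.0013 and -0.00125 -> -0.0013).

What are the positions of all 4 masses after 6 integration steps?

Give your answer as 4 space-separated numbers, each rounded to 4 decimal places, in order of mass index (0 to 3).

Answer: 1.9730 7.2315 8.5958 12.7379

Derivation:
Step 0: x=[4.0000 4.0000 10.0000 13.0000] v=[0.0000 0.0000 0.0000 0.0000]
Step 1: x=[3.8400 4.2400 9.8800 13.0000] v=[-0.8000 1.2000 -0.6000 0.0000]
Step 2: x=[3.5424 4.6896 9.6592 12.9952] v=[-1.4880 2.2480 -1.1040 -0.0240]
Step 3: x=[3.1490 5.2921 9.3731 12.9770] v=[-1.9670 3.0125 -1.4307 -0.0912]
Step 4: x=[2.7154 5.9721 9.0679 12.9346] v=[-2.1682 3.4001 -1.5261 -0.2120]
Step 5: x=[2.3034 6.6457 8.7935 12.8575] v=[-2.0599 3.3679 -1.3719 -0.3853]
Step 6: x=[1.9730 7.2315 8.5958 12.7379] v=[-1.6521 2.9290 -0.9887 -0.5981]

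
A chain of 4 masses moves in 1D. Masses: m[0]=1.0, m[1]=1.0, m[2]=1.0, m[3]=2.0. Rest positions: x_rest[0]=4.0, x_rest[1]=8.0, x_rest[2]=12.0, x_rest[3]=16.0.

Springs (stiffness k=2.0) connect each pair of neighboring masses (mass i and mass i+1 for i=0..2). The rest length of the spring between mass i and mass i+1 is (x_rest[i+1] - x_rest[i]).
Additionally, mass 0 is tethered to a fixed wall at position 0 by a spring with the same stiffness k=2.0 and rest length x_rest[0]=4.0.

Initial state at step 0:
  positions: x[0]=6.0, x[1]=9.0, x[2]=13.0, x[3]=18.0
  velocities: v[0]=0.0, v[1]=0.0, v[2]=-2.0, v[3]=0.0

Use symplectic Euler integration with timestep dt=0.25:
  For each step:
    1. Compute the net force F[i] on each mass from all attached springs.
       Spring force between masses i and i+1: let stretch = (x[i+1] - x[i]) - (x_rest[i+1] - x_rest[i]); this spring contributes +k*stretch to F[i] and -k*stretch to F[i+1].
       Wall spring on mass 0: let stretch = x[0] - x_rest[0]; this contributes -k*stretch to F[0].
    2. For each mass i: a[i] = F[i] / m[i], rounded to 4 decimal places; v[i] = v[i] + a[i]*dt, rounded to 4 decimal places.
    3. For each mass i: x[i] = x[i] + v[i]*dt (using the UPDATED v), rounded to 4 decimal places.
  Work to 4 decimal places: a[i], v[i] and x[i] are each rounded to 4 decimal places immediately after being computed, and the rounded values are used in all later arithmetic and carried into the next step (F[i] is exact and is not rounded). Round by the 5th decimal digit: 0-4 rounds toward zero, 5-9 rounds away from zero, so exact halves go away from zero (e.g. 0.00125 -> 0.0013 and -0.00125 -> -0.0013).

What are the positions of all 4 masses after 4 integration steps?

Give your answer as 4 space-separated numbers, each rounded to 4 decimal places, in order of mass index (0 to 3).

Step 0: x=[6.0000 9.0000 13.0000 18.0000] v=[0.0000 0.0000 -2.0000 0.0000]
Step 1: x=[5.6250 9.1250 12.6250 17.9375] v=[-1.5000 0.5000 -1.5000 -0.2500]
Step 2: x=[4.9844 9.2500 12.4766 17.7930] v=[-2.5625 0.5000 -0.5938 -0.5781]
Step 3: x=[4.2539 9.2451 12.5894 17.5662] v=[-2.9219 -0.0195 0.4511 -0.9072]
Step 4: x=[3.6156 9.0344 12.9063 17.2784] v=[-2.5533 -0.8430 1.2674 -1.1514]

Answer: 3.6156 9.0344 12.9063 17.2784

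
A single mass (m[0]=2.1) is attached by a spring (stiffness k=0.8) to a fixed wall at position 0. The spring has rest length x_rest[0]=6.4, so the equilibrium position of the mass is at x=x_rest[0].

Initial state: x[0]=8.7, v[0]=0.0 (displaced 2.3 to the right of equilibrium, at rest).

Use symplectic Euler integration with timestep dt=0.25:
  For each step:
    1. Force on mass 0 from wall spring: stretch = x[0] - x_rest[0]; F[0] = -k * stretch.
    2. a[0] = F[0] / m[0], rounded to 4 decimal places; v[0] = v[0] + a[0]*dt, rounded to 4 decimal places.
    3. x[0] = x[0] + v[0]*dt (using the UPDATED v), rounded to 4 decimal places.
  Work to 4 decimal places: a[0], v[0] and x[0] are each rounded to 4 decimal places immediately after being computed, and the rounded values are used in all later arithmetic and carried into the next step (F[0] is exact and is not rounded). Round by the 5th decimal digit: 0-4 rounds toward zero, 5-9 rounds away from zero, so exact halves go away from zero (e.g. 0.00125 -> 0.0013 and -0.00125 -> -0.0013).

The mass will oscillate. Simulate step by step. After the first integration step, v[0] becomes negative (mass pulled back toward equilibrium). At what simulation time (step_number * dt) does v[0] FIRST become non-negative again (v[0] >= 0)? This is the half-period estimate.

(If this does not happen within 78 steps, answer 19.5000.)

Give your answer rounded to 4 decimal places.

Step 0: x=[8.7000] v=[0.0000]
Step 1: x=[8.6452] v=[-0.2191]
Step 2: x=[8.5370] v=[-0.4329]
Step 3: x=[8.3779] v=[-0.6364]
Step 4: x=[8.1717] v=[-0.8248]
Step 5: x=[7.9233] v=[-0.9935]
Step 6: x=[7.6387] v=[-1.1386]
Step 7: x=[7.3246] v=[-1.2566]
Step 8: x=[6.9884] v=[-1.3447]
Step 9: x=[6.6382] v=[-1.4008]
Step 10: x=[6.2823] v=[-1.4235]
Step 11: x=[5.9292] v=[-1.4123]
Step 12: x=[5.5873] v=[-1.3675]
Step 13: x=[5.2648] v=[-1.2901]
Step 14: x=[4.9693] v=[-1.1820]
Step 15: x=[4.7079] v=[-1.0458]
Step 16: x=[4.4867] v=[-0.8847]
Step 17: x=[4.3111] v=[-0.7025]
Step 18: x=[4.1852] v=[-0.5036]
Step 19: x=[4.1120] v=[-0.2927]
Step 20: x=[4.0933] v=[-0.0748]
Step 21: x=[4.1295] v=[0.1449]
First v>=0 after going negative at step 21, time=5.2500

Answer: 5.2500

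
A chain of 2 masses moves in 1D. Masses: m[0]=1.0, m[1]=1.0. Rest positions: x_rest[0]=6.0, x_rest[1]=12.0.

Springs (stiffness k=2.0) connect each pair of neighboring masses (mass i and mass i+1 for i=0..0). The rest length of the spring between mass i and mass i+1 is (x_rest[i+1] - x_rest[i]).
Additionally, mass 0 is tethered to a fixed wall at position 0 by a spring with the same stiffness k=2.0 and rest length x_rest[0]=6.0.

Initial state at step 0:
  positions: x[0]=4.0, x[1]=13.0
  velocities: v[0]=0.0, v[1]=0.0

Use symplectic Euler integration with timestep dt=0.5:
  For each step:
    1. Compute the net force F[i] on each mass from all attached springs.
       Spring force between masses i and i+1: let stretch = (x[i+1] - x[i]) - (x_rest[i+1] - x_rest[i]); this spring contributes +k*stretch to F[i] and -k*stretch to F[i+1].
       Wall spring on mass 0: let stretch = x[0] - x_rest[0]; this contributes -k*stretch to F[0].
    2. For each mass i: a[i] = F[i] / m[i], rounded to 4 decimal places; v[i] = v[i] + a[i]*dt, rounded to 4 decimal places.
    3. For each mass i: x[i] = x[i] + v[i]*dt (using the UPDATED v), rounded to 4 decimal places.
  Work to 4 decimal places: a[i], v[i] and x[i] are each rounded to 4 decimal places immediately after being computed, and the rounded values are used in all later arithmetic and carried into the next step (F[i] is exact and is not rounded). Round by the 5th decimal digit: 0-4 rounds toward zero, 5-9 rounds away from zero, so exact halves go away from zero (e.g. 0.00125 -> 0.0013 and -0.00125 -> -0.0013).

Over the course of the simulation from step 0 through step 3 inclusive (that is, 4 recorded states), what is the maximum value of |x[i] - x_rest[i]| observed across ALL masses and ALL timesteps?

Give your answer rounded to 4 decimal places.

Answer: 2.2500

Derivation:
Step 0: x=[4.0000 13.0000] v=[0.0000 0.0000]
Step 1: x=[6.5000 11.5000] v=[5.0000 -3.0000]
Step 2: x=[8.2500 10.5000] v=[3.5000 -2.0000]
Step 3: x=[7.0000 11.3750] v=[-2.5000 1.7500]
Max displacement = 2.2500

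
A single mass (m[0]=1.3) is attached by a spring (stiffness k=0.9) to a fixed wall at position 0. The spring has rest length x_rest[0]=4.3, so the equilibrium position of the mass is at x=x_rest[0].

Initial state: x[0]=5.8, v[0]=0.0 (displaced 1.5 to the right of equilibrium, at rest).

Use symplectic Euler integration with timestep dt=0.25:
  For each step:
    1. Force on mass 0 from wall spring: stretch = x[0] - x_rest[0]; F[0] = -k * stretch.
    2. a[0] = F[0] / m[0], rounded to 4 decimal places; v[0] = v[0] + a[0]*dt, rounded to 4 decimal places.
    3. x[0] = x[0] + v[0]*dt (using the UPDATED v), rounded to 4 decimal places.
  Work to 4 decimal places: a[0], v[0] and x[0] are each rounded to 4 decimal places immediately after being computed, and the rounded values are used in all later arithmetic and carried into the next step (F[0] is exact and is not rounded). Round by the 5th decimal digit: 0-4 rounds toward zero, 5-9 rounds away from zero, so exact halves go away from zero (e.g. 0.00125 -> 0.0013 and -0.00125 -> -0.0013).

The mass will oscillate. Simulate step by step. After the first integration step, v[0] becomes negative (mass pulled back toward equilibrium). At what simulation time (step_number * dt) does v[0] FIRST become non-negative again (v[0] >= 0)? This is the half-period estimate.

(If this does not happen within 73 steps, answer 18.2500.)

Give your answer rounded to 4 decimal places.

Step 0: x=[5.8000] v=[0.0000]
Step 1: x=[5.7351] v=[-0.2596]
Step 2: x=[5.6081] v=[-0.5080]
Step 3: x=[5.4245] v=[-0.7344]
Step 4: x=[5.1923] v=[-0.9290]
Step 5: x=[4.9215] v=[-1.0834]
Step 6: x=[4.6238] v=[-1.1910]
Step 7: x=[4.3120] v=[-1.2471]
Step 8: x=[3.9997] v=[-1.2492]
Step 9: x=[3.7004] v=[-1.1972]
Step 10: x=[3.4271] v=[-1.0934]
Step 11: x=[3.1915] v=[-0.9423]
Step 12: x=[3.0039] v=[-0.7505]
Step 13: x=[2.8724] v=[-0.5262]
Step 14: x=[2.8026] v=[-0.2791]
Step 15: x=[2.7976] v=[-0.0199]
Step 16: x=[2.8576] v=[0.2401]
First v>=0 after going negative at step 16, time=4.0000

Answer: 4.0000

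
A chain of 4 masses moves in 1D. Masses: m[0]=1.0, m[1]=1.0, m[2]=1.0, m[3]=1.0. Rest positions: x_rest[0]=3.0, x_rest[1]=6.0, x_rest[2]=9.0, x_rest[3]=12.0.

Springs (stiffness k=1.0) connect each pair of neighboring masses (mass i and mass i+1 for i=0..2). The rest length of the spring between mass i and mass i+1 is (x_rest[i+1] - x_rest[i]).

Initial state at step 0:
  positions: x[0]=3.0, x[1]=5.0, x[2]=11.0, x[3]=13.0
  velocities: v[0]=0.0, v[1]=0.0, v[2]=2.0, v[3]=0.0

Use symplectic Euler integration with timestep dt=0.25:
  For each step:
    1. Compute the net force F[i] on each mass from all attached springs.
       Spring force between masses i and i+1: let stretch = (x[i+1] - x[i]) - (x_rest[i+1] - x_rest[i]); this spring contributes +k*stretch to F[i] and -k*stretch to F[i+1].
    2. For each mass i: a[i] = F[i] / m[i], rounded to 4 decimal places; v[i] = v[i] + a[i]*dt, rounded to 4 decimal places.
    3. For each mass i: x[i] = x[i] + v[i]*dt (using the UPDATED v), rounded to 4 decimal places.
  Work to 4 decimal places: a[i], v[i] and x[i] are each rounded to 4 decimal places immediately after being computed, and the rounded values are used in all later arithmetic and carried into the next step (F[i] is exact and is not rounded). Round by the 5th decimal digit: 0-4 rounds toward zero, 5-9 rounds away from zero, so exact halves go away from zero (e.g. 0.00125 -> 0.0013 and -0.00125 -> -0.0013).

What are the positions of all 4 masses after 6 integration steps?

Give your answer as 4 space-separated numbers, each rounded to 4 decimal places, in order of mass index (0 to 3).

Answer: 2.8149 8.2181 9.8900 14.0772

Derivation:
Step 0: x=[3.0000 5.0000 11.0000 13.0000] v=[0.0000 0.0000 2.0000 0.0000]
Step 1: x=[2.9375 5.2500 11.2500 13.0625] v=[-0.2500 1.0000 1.0000 0.2500]
Step 2: x=[2.8320 5.7305 11.2383 13.1992] v=[-0.4219 1.9219 -0.0469 0.5469]
Step 3: x=[2.7202 6.3741 11.0049 13.4009] v=[-0.4473 2.5742 -0.9336 0.8067]
Step 4: x=[2.6493 7.0787 10.6318 13.6403] v=[-0.2838 2.8184 -1.4923 0.9577]
Step 5: x=[2.6677 7.7285 10.2247 13.8792] v=[0.0736 2.5993 -1.6285 0.9556]
Step 6: x=[2.8149 8.2181 9.8900 14.0772] v=[0.5888 1.9582 -1.3389 0.7920]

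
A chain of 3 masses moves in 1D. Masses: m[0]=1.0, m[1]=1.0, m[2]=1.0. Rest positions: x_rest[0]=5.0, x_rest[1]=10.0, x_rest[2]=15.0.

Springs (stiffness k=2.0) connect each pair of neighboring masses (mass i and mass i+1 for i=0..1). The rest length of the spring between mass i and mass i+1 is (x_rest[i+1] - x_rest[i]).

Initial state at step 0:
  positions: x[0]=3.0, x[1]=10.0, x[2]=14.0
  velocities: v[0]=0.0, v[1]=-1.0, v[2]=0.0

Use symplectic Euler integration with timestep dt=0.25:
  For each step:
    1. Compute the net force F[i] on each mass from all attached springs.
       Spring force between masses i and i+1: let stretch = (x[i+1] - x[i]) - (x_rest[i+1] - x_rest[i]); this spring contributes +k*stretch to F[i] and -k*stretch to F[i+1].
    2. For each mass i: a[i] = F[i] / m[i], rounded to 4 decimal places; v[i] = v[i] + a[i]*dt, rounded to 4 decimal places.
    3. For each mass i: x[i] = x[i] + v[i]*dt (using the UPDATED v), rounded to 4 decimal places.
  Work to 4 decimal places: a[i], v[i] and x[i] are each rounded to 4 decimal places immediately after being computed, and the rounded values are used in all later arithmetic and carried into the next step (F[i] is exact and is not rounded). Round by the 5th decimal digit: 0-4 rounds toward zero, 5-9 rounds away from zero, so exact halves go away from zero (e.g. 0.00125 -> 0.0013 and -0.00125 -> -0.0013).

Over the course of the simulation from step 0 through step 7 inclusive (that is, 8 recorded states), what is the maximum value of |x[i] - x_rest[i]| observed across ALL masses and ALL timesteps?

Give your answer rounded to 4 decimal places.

Step 0: x=[3.0000 10.0000 14.0000] v=[0.0000 -1.0000 0.0000]
Step 1: x=[3.2500 9.3750 14.1250] v=[1.0000 -2.5000 0.5000]
Step 2: x=[3.6406 8.5781 14.2813] v=[1.5625 -3.1875 0.6250]
Step 3: x=[4.0234 7.8769 14.3497] v=[1.5313 -2.8047 0.2734]
Step 4: x=[4.2629 7.5031 14.2340] v=[0.9581 -1.4951 -0.4630]
Step 5: x=[4.2825 7.5657 13.9019] v=[0.0782 0.2503 -1.3285]
Step 6: x=[4.0875 8.0099 13.4028] v=[-0.7802 1.7768 -1.9966]
Step 7: x=[3.7578 8.6379 12.8545] v=[-1.3190 2.5121 -2.1931]
Max displacement = 2.4969

Answer: 2.4969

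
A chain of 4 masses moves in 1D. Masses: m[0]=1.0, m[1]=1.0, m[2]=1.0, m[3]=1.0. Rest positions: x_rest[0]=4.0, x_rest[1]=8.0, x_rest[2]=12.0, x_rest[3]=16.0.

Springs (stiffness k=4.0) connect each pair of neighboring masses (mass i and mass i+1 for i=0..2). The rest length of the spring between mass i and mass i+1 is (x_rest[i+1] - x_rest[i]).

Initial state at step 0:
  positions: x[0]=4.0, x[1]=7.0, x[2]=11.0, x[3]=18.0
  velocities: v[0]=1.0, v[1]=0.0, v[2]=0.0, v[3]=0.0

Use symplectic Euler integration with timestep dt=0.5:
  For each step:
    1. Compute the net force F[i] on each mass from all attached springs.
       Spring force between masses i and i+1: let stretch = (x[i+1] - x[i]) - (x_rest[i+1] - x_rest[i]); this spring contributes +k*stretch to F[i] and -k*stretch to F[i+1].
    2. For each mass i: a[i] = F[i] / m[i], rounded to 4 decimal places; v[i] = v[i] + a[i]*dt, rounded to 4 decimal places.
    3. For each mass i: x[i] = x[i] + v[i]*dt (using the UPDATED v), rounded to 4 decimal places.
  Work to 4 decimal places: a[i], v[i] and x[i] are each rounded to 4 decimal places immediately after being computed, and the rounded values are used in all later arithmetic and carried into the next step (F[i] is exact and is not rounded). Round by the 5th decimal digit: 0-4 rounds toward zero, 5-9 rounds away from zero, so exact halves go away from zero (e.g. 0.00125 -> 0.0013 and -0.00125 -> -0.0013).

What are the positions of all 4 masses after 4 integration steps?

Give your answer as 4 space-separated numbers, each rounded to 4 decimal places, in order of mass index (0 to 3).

Answer: 6.5000 7.5000 11.5000 16.5000

Derivation:
Step 0: x=[4.0000 7.0000 11.0000 18.0000] v=[1.0000 0.0000 0.0000 0.0000]
Step 1: x=[3.5000 8.0000 14.0000 15.0000] v=[-1.0000 2.0000 6.0000 -6.0000]
Step 2: x=[3.5000 10.5000 12.0000 15.0000] v=[0.0000 5.0000 -4.0000 0.0000]
Step 3: x=[6.5000 7.5000 11.5000 16.0000] v=[6.0000 -6.0000 -1.0000 2.0000]
Step 4: x=[6.5000 7.5000 11.5000 16.5000] v=[0.0000 0.0000 0.0000 1.0000]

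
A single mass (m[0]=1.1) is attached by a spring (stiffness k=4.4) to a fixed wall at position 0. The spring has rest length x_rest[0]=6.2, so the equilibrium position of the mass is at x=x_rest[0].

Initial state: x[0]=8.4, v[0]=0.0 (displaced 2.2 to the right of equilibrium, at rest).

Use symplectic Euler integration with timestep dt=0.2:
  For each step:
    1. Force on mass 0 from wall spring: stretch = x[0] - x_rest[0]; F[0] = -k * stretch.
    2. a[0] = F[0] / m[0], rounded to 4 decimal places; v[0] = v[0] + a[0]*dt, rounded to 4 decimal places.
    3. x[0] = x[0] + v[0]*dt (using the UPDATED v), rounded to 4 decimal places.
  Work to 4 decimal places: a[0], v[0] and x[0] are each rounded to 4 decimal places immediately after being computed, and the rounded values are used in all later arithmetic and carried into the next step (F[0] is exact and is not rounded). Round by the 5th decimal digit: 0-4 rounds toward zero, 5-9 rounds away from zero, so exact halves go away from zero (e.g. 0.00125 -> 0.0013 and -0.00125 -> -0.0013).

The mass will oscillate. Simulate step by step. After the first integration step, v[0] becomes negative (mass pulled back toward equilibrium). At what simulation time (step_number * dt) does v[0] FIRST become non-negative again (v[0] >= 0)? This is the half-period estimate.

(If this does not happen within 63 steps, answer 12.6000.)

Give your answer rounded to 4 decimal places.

Step 0: x=[8.4000] v=[0.0000]
Step 1: x=[8.0480] v=[-1.7600]
Step 2: x=[7.4003] v=[-3.2384]
Step 3: x=[6.5606] v=[-4.1986]
Step 4: x=[5.6632] v=[-4.4871]
Step 5: x=[4.8517] v=[-4.0577]
Step 6: x=[4.2559] v=[-2.9791]
Step 7: x=[3.9711] v=[-1.4238]
Step 8: x=[4.0430] v=[0.3593]
First v>=0 after going negative at step 8, time=1.6000

Answer: 1.6000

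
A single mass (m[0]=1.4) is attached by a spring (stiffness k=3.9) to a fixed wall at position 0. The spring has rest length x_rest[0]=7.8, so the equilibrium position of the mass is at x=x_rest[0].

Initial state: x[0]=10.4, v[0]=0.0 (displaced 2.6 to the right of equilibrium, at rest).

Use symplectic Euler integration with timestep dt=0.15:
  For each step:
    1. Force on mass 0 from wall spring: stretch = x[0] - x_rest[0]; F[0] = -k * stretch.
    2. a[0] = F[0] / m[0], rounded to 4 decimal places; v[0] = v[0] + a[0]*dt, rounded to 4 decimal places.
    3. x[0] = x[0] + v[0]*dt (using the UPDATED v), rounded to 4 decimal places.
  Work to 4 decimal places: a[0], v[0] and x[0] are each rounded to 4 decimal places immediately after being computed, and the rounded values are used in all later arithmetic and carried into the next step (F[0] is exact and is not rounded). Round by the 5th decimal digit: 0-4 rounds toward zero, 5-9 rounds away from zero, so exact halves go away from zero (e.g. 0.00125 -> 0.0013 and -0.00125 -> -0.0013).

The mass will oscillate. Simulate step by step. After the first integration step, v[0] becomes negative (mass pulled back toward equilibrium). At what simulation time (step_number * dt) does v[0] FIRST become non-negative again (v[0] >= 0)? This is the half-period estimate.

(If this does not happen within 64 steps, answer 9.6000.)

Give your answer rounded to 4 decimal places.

Answer: 1.9500

Derivation:
Step 0: x=[10.4000] v=[0.0000]
Step 1: x=[10.2370] v=[-1.0864]
Step 2: x=[9.9213] v=[-2.1047]
Step 3: x=[9.4726] v=[-2.9911]
Step 4: x=[8.9191] v=[-3.6900]
Step 5: x=[8.2955] v=[-4.1576]
Step 6: x=[7.6408] v=[-4.3646]
Step 7: x=[6.9961] v=[-4.2981]
Step 8: x=[6.4018] v=[-3.9622]
Step 9: x=[5.8951] v=[-3.3780]
Step 10: x=[5.5078] v=[-2.5820]
Step 11: x=[5.2642] v=[-1.6242]
Step 12: x=[5.1795] v=[-0.5646]
Step 13: x=[5.2591] v=[0.5304]
First v>=0 after going negative at step 13, time=1.9500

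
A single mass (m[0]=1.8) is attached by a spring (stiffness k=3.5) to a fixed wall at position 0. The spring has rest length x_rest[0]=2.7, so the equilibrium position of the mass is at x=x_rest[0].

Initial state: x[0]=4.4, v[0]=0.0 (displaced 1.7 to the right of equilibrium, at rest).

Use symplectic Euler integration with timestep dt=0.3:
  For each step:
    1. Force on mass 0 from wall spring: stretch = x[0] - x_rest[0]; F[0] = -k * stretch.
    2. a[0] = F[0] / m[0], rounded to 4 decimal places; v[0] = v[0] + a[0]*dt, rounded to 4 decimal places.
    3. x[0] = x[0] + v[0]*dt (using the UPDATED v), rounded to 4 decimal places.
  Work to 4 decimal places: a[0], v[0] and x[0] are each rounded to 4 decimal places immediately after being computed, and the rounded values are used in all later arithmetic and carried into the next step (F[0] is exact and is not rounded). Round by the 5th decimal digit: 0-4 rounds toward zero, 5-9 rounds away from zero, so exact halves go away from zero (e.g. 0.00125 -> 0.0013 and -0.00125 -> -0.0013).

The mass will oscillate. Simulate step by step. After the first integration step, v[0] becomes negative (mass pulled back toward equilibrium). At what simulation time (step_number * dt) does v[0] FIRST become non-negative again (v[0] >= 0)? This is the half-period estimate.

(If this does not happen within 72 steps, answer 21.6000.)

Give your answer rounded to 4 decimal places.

Answer: 2.4000

Derivation:
Step 0: x=[4.4000] v=[0.0000]
Step 1: x=[4.1025] v=[-0.9917]
Step 2: x=[3.5596] v=[-1.8098]
Step 3: x=[2.8662] v=[-2.3112]
Step 4: x=[2.1437] v=[-2.4082]
Step 5: x=[1.5186] v=[-2.0837]
Step 6: x=[1.1003] v=[-1.3945]
Step 7: x=[0.9619] v=[-0.4614]
Step 8: x=[1.1277] v=[0.5525]
First v>=0 after going negative at step 8, time=2.4000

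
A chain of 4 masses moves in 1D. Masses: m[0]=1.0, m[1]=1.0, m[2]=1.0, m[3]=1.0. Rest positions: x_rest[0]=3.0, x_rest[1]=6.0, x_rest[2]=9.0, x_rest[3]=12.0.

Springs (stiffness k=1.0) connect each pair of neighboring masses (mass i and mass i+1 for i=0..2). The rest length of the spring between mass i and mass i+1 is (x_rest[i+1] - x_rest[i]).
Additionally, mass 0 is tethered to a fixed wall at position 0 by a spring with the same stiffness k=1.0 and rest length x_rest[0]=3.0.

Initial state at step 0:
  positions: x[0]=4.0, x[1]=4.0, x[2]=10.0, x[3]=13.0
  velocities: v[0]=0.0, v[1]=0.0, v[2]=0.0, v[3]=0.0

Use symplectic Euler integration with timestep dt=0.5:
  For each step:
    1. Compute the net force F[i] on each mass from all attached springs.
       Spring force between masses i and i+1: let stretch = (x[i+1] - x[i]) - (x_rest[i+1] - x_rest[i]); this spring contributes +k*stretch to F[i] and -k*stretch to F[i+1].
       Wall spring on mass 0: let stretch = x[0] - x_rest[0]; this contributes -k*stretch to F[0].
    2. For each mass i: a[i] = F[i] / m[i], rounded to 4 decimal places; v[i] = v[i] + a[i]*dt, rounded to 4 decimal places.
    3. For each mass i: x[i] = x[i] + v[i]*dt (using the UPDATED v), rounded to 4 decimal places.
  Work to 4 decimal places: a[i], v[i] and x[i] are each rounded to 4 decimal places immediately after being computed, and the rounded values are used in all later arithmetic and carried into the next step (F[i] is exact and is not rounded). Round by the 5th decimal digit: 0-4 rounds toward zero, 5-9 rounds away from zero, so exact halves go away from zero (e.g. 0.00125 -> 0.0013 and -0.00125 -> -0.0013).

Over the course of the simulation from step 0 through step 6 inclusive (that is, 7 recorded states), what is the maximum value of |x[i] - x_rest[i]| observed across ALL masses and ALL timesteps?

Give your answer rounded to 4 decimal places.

Step 0: x=[4.0000 4.0000 10.0000 13.0000] v=[0.0000 0.0000 0.0000 0.0000]
Step 1: x=[3.0000 5.5000 9.2500 13.0000] v=[-2.0000 3.0000 -1.5000 0.0000]
Step 2: x=[1.8750 7.3125 8.5000 12.8125] v=[-2.2500 3.6250 -1.5000 -0.3750]
Step 3: x=[1.6406 8.0625 8.5313 12.2969] v=[-0.4688 1.5000 0.0625 -1.0313]
Step 4: x=[2.6016 7.3242 9.3868 11.5899] v=[1.9219 -1.4766 1.7109 -1.4141]
Step 5: x=[4.0928 5.9209 10.2774 11.0821] v=[2.9824 -2.8066 1.7812 -1.0157]
Step 6: x=[5.0179 5.1497 10.2801 11.1231] v=[1.8501 -1.5424 0.0053 0.0820]
Max displacement = 2.0625

Answer: 2.0625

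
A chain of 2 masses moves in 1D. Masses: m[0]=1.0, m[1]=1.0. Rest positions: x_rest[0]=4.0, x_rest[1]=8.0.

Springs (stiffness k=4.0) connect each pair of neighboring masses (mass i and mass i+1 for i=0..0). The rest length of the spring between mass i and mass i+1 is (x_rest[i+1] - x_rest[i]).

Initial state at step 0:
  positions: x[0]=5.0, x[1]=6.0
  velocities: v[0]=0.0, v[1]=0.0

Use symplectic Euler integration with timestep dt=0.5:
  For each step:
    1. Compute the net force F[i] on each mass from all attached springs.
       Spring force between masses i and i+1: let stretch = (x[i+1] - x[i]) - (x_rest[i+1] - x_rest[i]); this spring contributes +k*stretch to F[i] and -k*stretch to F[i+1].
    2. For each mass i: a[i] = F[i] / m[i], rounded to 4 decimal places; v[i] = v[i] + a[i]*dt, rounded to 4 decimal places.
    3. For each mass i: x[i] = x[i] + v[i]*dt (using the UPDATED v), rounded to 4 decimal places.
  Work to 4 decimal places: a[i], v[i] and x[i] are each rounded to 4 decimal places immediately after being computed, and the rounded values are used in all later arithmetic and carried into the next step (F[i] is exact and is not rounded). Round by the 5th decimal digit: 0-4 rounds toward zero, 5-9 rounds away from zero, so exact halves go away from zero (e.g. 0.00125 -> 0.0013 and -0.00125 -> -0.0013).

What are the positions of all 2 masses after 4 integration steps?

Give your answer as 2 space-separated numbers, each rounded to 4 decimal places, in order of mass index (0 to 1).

Step 0: x=[5.0000 6.0000] v=[0.0000 0.0000]
Step 1: x=[2.0000 9.0000] v=[-6.0000 6.0000]
Step 2: x=[2.0000 9.0000] v=[0.0000 0.0000]
Step 3: x=[5.0000 6.0000] v=[6.0000 -6.0000]
Step 4: x=[5.0000 6.0000] v=[0.0000 0.0000]

Answer: 5.0000 6.0000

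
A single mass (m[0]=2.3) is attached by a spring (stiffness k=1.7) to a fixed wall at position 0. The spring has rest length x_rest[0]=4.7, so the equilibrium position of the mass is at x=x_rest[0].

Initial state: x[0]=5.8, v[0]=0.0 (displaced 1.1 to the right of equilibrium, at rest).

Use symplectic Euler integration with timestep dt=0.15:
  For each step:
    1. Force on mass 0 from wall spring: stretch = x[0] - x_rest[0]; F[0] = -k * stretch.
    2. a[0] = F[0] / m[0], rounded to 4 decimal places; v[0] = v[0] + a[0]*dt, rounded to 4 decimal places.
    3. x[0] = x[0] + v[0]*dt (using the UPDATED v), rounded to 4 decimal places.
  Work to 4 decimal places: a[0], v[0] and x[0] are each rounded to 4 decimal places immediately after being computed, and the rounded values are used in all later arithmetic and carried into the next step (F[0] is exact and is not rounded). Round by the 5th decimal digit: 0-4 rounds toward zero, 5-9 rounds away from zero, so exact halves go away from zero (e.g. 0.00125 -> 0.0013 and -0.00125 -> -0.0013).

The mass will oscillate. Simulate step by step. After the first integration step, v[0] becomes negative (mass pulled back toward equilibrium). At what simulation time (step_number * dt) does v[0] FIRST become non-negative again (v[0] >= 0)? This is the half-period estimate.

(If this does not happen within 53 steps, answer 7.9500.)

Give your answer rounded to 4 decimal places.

Answer: 3.7500

Derivation:
Step 0: x=[5.8000] v=[0.0000]
Step 1: x=[5.7817] v=[-0.1220]
Step 2: x=[5.7454] v=[-0.2419]
Step 3: x=[5.6917] v=[-0.3578]
Step 4: x=[5.6215] v=[-0.4678]
Step 5: x=[5.5360] v=[-0.5700]
Step 6: x=[5.4366] v=[-0.6627]
Step 7: x=[5.3249] v=[-0.7444]
Step 8: x=[5.2028] v=[-0.8137]
Step 9: x=[5.0724] v=[-0.8694]
Step 10: x=[4.9358] v=[-0.9107]
Step 11: x=[4.7953] v=[-0.9368]
Step 12: x=[4.6532] v=[-0.9474]
Step 13: x=[4.5119] v=[-0.9422]
Step 14: x=[4.3737] v=[-0.9214]
Step 15: x=[4.2409] v=[-0.8852]
Step 16: x=[4.1158] v=[-0.8343]
Step 17: x=[4.0004] v=[-0.7695]
Step 18: x=[3.8966] v=[-0.6919]
Step 19: x=[3.8062] v=[-0.6028]
Step 20: x=[3.7306] v=[-0.5037]
Step 21: x=[3.6712] v=[-0.3962]
Step 22: x=[3.6289] v=[-0.2821]
Step 23: x=[3.6044] v=[-0.1633]
Step 24: x=[3.5981] v=[-0.0418]
Step 25: x=[3.6102] v=[0.0804]
First v>=0 after going negative at step 25, time=3.7500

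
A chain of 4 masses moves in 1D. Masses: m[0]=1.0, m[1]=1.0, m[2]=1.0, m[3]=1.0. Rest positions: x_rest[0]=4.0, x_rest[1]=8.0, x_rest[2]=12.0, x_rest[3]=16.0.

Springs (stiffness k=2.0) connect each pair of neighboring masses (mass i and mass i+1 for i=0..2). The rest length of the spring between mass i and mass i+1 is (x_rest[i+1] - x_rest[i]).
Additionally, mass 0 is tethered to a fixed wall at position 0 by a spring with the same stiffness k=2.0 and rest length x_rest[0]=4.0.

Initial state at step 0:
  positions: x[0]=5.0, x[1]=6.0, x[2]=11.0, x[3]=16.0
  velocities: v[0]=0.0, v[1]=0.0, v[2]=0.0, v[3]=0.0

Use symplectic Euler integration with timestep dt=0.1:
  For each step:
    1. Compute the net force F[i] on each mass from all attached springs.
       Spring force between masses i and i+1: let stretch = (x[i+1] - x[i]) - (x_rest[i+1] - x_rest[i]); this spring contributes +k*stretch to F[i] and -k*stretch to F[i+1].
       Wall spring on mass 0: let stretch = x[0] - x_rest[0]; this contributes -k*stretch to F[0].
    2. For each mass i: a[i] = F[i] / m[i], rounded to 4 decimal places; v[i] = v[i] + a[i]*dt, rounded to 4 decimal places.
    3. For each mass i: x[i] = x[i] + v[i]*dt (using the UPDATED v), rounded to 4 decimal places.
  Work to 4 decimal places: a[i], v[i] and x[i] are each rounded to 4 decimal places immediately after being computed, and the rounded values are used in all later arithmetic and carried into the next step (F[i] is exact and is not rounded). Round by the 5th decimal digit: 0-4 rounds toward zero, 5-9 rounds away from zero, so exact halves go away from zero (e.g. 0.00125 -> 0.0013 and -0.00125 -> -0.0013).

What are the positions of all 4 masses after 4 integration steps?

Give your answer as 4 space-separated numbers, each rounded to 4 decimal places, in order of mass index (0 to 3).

Answer: 4.2700 6.7302 11.0171 15.8061

Derivation:
Step 0: x=[5.0000 6.0000 11.0000 16.0000] v=[0.0000 0.0000 0.0000 0.0000]
Step 1: x=[4.9200 6.0800 11.0000 15.9800] v=[-0.8000 0.8000 0.0000 -0.2000]
Step 2: x=[4.7648 6.2352 11.0012 15.9404] v=[-1.5520 1.5520 0.0120 -0.3960]
Step 3: x=[4.5437 6.4563 11.0059 15.8820] v=[-2.2109 2.2111 0.0466 -0.5838]
Step 4: x=[4.2700 6.7302 11.0171 15.8061] v=[-2.7371 2.7385 0.1119 -0.7590]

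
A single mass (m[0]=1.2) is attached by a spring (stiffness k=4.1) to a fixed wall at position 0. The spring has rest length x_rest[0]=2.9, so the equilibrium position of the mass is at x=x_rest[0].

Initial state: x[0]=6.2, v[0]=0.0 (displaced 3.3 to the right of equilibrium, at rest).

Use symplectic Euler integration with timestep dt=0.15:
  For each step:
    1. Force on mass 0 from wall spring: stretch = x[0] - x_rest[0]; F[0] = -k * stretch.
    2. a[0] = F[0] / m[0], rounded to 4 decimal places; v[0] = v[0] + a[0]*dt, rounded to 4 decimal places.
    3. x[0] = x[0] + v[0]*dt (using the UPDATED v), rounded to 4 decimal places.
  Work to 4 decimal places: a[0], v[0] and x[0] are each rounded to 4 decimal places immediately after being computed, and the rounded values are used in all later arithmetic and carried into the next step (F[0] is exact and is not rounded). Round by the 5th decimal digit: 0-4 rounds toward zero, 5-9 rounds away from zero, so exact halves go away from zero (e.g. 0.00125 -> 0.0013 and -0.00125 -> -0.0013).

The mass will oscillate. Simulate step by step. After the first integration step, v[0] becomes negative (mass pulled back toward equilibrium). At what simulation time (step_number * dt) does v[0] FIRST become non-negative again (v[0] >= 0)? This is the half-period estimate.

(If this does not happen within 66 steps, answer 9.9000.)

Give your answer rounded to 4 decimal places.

Step 0: x=[6.2000] v=[0.0000]
Step 1: x=[5.9463] v=[-1.6913]
Step 2: x=[5.4584] v=[-3.2525]
Step 3: x=[4.7738] v=[-4.5637]
Step 4: x=[3.9452] v=[-5.5240]
Step 5: x=[3.0362] v=[-6.0597]
Step 6: x=[2.1168] v=[-6.1295]
Step 7: x=[1.2576] v=[-5.7281]
Step 8: x=[0.5246] v=[-4.8864]
Step 9: x=[-0.0258] v=[-3.6690]
Step 10: x=[-0.3512] v=[-2.1695]
Step 11: x=[-0.4267] v=[-0.5033]
Step 12: x=[-0.2465] v=[1.2016]
First v>=0 after going negative at step 12, time=1.8000

Answer: 1.8000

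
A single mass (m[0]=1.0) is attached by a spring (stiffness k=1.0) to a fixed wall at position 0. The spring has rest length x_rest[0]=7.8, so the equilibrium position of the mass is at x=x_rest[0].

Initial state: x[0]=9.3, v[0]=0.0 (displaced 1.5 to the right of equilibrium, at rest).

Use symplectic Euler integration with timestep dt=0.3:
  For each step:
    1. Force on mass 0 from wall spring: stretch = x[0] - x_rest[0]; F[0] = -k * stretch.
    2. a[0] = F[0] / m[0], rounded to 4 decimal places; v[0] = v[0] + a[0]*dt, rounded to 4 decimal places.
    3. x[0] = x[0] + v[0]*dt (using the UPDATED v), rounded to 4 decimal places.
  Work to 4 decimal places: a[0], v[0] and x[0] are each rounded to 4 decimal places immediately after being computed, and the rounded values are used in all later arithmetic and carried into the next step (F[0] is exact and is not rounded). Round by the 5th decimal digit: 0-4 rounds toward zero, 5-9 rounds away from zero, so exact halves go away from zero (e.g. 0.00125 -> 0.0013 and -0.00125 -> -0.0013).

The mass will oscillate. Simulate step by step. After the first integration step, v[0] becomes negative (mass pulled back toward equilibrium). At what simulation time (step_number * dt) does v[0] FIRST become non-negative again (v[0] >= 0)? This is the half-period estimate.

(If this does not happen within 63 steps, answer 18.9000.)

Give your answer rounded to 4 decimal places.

Step 0: x=[9.3000] v=[0.0000]
Step 1: x=[9.1650] v=[-0.4500]
Step 2: x=[8.9072] v=[-0.8595]
Step 3: x=[8.5497] v=[-1.1917]
Step 4: x=[8.1247] v=[-1.4166]
Step 5: x=[7.6705] v=[-1.5140]
Step 6: x=[7.2279] v=[-1.4752]
Step 7: x=[6.8368] v=[-1.3036]
Step 8: x=[6.5324] v=[-1.0146]
Step 9: x=[6.3421] v=[-0.6343]
Step 10: x=[6.2830] v=[-0.1969]
Step 11: x=[6.3605] v=[0.2582]
First v>=0 after going negative at step 11, time=3.3000

Answer: 3.3000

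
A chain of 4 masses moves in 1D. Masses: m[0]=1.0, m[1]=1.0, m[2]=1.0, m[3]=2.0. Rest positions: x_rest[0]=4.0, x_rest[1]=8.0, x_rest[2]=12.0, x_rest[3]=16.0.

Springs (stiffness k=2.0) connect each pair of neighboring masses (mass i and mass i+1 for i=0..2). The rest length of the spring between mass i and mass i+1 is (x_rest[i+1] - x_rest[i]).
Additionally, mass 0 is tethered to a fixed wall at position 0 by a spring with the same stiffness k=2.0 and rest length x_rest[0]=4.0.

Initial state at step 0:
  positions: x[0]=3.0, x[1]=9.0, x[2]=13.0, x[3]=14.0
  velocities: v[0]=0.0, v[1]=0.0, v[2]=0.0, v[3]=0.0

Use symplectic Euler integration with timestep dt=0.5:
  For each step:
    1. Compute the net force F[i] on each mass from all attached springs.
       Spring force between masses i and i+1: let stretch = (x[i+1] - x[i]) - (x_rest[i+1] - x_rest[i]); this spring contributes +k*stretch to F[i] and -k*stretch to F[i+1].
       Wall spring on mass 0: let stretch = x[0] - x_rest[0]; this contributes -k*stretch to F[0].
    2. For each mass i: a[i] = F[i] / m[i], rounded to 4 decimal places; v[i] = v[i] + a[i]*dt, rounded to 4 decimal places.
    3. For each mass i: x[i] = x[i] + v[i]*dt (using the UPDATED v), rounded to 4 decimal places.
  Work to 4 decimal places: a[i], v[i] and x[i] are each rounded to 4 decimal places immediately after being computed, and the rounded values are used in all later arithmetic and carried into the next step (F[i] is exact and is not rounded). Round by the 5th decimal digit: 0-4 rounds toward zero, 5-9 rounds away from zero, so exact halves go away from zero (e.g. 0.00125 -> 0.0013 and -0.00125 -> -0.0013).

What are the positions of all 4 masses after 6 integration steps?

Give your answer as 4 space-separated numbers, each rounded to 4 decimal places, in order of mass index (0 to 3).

Step 0: x=[3.0000 9.0000 13.0000 14.0000] v=[0.0000 0.0000 0.0000 0.0000]
Step 1: x=[4.5000 8.0000 11.5000 14.7500] v=[3.0000 -2.0000 -3.0000 1.5000]
Step 2: x=[5.5000 7.0000 9.8750 15.6875] v=[2.0000 -2.0000 -3.2500 1.8750]
Step 3: x=[4.5000 6.6875 9.7188 16.1719] v=[-2.0000 -0.6250 -0.3125 0.9688]
Step 4: x=[2.3438 6.7969 11.2735 16.0430] v=[-4.3125 0.2188 3.1093 -0.2578]
Step 5: x=[1.2422 6.9181 12.9746 15.7217] v=[-2.2032 0.2423 3.4022 -0.6426]
Step 6: x=[2.3575 7.2296 13.0210 15.7136] v=[2.2305 0.6229 0.0928 -0.0162]

Answer: 2.3575 7.2296 13.0210 15.7136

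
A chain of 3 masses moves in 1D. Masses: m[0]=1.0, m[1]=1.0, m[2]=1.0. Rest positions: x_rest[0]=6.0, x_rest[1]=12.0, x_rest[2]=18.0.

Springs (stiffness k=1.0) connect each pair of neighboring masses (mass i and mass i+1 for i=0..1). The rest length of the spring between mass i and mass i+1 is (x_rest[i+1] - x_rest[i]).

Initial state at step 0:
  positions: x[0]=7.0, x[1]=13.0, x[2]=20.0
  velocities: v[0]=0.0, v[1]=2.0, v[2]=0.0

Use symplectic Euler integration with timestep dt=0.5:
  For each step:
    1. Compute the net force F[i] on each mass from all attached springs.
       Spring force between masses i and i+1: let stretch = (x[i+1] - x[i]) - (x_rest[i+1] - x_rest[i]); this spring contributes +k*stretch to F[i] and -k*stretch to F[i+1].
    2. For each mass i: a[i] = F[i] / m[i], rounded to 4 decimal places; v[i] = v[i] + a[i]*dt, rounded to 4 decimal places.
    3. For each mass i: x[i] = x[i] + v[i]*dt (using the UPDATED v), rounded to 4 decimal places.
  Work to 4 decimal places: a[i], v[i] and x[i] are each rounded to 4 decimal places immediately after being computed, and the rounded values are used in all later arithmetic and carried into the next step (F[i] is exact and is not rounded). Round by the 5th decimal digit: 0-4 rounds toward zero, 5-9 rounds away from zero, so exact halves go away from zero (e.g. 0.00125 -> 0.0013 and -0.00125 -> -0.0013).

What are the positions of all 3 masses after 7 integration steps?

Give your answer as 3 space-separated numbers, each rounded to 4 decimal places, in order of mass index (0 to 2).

Step 0: x=[7.0000 13.0000 20.0000] v=[0.0000 2.0000 0.0000]
Step 1: x=[7.0000 14.2500 19.7500] v=[0.0000 2.5000 -0.5000]
Step 2: x=[7.3125 15.0625 19.6250] v=[0.6250 1.6250 -0.2500]
Step 3: x=[8.0625 15.0782 19.8594] v=[1.5000 0.0313 0.4688]
Step 4: x=[9.0665 14.5352 20.3985] v=[2.0079 -1.0860 1.0782]
Step 5: x=[9.9377 14.0909 20.9718] v=[1.7423 -0.8887 1.1466]
Step 6: x=[10.3472 14.3285 21.3249] v=[0.8189 0.4752 0.7062]
Step 7: x=[10.2520 15.3199 21.4289] v=[-0.1905 1.9828 0.2080]

Answer: 10.2520 15.3199 21.4289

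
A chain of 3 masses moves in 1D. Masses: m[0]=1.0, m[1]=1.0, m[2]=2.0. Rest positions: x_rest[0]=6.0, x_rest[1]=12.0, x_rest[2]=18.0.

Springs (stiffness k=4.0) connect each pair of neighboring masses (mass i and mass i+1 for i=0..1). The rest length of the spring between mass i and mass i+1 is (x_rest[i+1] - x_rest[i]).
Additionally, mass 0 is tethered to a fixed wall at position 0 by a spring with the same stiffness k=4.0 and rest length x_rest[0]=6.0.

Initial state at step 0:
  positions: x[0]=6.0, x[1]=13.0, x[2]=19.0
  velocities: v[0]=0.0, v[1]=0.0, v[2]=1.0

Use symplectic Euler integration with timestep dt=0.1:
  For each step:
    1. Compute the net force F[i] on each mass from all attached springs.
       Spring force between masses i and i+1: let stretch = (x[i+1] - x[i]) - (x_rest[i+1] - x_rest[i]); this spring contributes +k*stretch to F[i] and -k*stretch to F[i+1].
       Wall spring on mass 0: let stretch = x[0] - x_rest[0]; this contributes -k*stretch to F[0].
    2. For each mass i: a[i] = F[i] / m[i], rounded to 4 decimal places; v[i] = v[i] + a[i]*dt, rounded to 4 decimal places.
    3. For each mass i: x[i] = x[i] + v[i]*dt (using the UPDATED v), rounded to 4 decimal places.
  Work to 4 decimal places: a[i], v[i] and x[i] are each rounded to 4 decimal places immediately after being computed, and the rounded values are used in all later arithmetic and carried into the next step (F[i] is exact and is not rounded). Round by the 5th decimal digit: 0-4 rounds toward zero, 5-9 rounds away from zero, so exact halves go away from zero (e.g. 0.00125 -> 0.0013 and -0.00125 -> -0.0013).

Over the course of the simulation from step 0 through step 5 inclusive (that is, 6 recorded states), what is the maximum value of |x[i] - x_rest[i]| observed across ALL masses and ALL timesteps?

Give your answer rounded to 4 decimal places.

Answer: 1.4375

Derivation:
Step 0: x=[6.0000 13.0000 19.0000] v=[0.0000 0.0000 1.0000]
Step 1: x=[6.0400 12.9600 19.1000] v=[0.4000 -0.4000 1.0000]
Step 2: x=[6.1152 12.8888 19.1972] v=[0.7520 -0.7120 0.9720]
Step 3: x=[6.2167 12.7990 19.2882] v=[1.0154 -0.8981 0.9103]
Step 4: x=[6.3329 12.7055 19.3695] v=[1.1616 -0.9353 0.8125]
Step 5: x=[6.4507 12.6236 19.4375] v=[1.1775 -0.8187 0.6797]
Max displacement = 1.4375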